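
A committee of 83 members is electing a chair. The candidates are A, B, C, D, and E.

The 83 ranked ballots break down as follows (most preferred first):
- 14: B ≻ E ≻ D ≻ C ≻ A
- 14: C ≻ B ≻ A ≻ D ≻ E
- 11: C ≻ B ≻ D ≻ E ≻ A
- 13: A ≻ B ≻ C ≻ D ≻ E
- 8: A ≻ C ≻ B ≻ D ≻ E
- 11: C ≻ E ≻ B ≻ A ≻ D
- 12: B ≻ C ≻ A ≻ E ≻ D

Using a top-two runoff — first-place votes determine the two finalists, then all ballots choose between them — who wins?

C

Round 1 first-place votes: A 21, B 26, C 36, D 0, E 0. C and B advance.
Runoff: C is ranked above B on 44 ballots, B above C on 39.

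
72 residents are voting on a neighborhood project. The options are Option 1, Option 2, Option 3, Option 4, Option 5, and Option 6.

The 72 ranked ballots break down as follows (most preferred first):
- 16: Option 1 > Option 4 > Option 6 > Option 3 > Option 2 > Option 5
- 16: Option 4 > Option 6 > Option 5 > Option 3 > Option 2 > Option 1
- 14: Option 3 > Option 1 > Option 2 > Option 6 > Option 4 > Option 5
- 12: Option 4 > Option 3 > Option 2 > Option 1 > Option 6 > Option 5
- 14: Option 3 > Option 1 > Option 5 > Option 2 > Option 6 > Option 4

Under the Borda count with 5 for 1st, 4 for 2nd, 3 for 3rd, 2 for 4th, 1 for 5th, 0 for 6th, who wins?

Option 3

Option 1: 16×5 + 16×0 + 14×4 + 12×2 + 14×4 = 216
Option 2: 16×1 + 16×1 + 14×3 + 12×3 + 14×2 = 138
Option 3: 16×2 + 16×2 + 14×5 + 12×4 + 14×5 = 252
Option 4: 16×4 + 16×5 + 14×1 + 12×5 + 14×0 = 218
Option 5: 16×0 + 16×3 + 14×0 + 12×0 + 14×3 = 90
Option 6: 16×3 + 16×4 + 14×2 + 12×1 + 14×1 = 166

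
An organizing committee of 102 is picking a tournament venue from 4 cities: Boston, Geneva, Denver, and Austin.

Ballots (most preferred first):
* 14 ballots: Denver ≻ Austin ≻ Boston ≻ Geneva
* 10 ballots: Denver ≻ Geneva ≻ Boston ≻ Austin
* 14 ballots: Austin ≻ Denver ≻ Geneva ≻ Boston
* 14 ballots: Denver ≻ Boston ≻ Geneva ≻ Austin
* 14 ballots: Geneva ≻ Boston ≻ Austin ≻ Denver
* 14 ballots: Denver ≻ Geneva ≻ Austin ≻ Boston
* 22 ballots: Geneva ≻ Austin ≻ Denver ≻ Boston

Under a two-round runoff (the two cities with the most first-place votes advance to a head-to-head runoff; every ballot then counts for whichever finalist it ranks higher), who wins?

Denver

Round 1 first-place votes: Boston 0, Geneva 36, Denver 52, Austin 14. Denver and Geneva advance.
Runoff: Denver is ranked above Geneva on 66 ballots, Geneva above Denver on 36.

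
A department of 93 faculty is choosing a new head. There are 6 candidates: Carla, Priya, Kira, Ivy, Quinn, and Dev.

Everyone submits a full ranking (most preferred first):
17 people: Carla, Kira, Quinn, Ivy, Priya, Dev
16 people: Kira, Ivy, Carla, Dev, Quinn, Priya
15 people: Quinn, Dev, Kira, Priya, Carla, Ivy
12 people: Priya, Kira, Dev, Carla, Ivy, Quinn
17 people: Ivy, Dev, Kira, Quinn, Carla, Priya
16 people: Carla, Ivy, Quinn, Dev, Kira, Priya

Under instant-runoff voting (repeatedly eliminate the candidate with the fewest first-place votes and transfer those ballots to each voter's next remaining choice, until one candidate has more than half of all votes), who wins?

Kira

Round 1: Carla 33, Priya 12, Kira 16, Ivy 17, Quinn 15, Dev 0. Dev eliminated.
Round 2: Carla 33, Priya 12, Kira 16, Ivy 17, Quinn 15. Priya eliminated.
Round 3: Carla 33, Kira 28, Ivy 17, Quinn 15. Quinn eliminated.
Round 4: Carla 33, Kira 43, Ivy 17. Ivy eliminated.
Round 5: Carla 33, Kira 60. Kira has a majority (≥47).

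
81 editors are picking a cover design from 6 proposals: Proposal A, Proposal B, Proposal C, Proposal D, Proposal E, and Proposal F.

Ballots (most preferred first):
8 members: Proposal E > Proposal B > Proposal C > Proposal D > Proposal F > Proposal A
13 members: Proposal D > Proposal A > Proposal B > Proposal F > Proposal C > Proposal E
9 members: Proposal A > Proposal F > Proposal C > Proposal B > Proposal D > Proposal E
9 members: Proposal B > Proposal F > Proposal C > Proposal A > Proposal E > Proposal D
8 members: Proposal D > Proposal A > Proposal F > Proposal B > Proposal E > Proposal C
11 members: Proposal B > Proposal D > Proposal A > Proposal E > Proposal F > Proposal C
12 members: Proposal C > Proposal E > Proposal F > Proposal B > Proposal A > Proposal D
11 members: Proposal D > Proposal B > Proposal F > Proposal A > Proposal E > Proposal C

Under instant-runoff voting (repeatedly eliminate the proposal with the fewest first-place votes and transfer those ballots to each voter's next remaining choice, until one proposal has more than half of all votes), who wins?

Round 1: Proposal A 9, Proposal B 20, Proposal C 12, Proposal D 32, Proposal E 8, Proposal F 0. Proposal F eliminated.
Round 2: Proposal A 9, Proposal B 20, Proposal C 12, Proposal D 32, Proposal E 8. Proposal E eliminated.
Round 3: Proposal A 9, Proposal B 28, Proposal C 12, Proposal D 32. Proposal A eliminated.
Round 4: Proposal B 28, Proposal C 21, Proposal D 32. Proposal C eliminated.
Round 5: Proposal B 49, Proposal D 32. Proposal B has a majority (≥41).

Proposal B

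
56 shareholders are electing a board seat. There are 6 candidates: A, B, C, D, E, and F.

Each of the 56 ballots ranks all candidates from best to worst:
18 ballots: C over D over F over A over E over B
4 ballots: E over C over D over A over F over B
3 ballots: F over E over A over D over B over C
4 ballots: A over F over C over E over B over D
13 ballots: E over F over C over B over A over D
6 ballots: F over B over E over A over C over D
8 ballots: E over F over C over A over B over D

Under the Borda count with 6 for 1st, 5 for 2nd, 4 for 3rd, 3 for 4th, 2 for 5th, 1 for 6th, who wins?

F

A: 18×3 + 4×3 + 3×4 + 4×6 + 13×2 + 6×3 + 8×3 = 170
B: 18×1 + 4×1 + 3×2 + 4×2 + 13×3 + 6×5 + 8×2 = 121
C: 18×6 + 4×5 + 3×1 + 4×4 + 13×4 + 6×2 + 8×4 = 243
D: 18×5 + 4×4 + 3×3 + 4×1 + 13×1 + 6×1 + 8×1 = 146
E: 18×2 + 4×6 + 3×5 + 4×3 + 13×6 + 6×4 + 8×6 = 237
F: 18×4 + 4×2 + 3×6 + 4×5 + 13×5 + 6×6 + 8×5 = 259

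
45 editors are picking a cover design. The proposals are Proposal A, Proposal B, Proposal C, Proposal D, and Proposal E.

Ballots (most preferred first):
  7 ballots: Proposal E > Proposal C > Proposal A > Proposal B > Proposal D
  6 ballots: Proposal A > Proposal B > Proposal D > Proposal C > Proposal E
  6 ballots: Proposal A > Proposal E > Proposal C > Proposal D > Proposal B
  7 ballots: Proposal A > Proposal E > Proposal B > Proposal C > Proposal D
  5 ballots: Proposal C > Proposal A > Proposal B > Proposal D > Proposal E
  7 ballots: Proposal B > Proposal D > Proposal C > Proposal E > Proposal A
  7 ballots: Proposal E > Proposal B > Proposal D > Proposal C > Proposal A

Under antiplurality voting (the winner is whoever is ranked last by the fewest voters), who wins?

Proposal C

Last-place votes: Proposal A 14, Proposal B 6, Proposal C 0, Proposal D 14, Proposal E 11.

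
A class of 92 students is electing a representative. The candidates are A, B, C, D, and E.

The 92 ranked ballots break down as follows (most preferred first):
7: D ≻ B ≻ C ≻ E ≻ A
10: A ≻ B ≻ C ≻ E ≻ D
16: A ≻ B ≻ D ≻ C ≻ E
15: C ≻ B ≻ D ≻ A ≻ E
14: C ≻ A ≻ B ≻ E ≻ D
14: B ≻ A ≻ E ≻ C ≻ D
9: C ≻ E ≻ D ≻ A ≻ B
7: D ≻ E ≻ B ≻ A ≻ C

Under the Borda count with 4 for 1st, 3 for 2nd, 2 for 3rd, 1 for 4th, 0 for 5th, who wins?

B

A: 7×0 + 10×4 + 16×4 + 15×1 + 14×3 + 14×3 + 9×1 + 7×1 = 219
B: 7×3 + 10×3 + 16×3 + 15×3 + 14×2 + 14×4 + 9×0 + 7×2 = 242
C: 7×2 + 10×2 + 16×1 + 15×4 + 14×4 + 14×1 + 9×4 + 7×0 = 216
D: 7×4 + 10×0 + 16×2 + 15×2 + 14×0 + 14×0 + 9×2 + 7×4 = 136
E: 7×1 + 10×1 + 16×0 + 15×0 + 14×1 + 14×2 + 9×3 + 7×3 = 107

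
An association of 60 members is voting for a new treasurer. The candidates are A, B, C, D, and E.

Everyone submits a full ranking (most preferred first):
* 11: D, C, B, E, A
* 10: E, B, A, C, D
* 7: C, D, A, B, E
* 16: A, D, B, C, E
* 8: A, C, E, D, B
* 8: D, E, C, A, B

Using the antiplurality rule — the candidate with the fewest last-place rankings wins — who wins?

Last-place votes: A 11, B 16, C 0, D 10, E 23.

C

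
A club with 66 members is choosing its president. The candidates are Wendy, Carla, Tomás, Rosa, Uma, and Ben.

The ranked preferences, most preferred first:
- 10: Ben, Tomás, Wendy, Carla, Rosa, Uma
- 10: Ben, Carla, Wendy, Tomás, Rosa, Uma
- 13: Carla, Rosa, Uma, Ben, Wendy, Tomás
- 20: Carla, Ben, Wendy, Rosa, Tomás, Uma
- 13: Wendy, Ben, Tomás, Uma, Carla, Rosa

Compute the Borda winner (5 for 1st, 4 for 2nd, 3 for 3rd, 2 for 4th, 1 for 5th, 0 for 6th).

Wendy: 10×3 + 10×3 + 13×1 + 20×3 + 13×5 = 198
Carla: 10×2 + 10×4 + 13×5 + 20×5 + 13×1 = 238
Tomás: 10×4 + 10×2 + 13×0 + 20×1 + 13×3 = 119
Rosa: 10×1 + 10×1 + 13×4 + 20×2 + 13×0 = 112
Uma: 10×0 + 10×0 + 13×3 + 20×0 + 13×2 = 65
Ben: 10×5 + 10×5 + 13×2 + 20×4 + 13×4 = 258

Ben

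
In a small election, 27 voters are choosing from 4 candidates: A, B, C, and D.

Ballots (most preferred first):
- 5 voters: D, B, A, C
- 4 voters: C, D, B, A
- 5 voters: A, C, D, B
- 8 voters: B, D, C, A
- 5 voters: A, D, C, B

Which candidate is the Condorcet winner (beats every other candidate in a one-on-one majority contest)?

D

D vs A: 17–10
D vs B: 19–8
D vs C: 18–9
D beats every other candidate.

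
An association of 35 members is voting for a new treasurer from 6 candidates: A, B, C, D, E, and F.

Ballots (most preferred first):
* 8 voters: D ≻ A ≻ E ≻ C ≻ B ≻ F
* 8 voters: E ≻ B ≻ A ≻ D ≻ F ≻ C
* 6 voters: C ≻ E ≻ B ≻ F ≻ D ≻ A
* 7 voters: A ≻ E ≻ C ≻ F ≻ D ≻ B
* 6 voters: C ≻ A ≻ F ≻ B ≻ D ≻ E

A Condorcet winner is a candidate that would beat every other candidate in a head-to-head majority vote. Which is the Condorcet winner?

A

A vs B: 21–14
A vs C: 23–12
A vs D: 21–14
A vs E: 21–14
A vs F: 29–6
A beats every other candidate.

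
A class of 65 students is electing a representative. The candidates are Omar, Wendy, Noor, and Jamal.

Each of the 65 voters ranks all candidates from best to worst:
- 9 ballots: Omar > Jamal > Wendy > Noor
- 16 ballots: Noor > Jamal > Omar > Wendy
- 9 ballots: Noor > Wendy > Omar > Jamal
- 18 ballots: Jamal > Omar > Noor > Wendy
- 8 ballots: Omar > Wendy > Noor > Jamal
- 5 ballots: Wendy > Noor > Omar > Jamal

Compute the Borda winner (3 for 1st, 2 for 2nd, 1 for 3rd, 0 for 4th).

Omar

Omar: 9×3 + 16×1 + 9×1 + 18×2 + 8×3 + 5×1 = 117
Wendy: 9×1 + 16×0 + 9×2 + 18×0 + 8×2 + 5×3 = 58
Noor: 9×0 + 16×3 + 9×3 + 18×1 + 8×1 + 5×2 = 111
Jamal: 9×2 + 16×2 + 9×0 + 18×3 + 8×0 + 5×0 = 104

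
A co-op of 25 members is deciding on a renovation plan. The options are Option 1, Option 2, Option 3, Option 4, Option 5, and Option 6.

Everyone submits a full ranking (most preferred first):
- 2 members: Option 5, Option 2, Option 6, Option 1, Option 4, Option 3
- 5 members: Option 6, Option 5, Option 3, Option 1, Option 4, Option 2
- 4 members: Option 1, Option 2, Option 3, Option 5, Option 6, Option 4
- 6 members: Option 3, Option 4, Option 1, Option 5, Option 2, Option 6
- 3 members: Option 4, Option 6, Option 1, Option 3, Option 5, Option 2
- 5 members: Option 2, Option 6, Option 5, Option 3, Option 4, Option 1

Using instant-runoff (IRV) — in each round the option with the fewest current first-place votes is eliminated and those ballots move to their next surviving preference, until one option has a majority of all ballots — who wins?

Round 1: Option 1 4, Option 2 5, Option 3 6, Option 4 3, Option 5 2, Option 6 5. Option 5 eliminated.
Round 2: Option 1 4, Option 2 7, Option 3 6, Option 4 3, Option 6 5. Option 4 eliminated.
Round 3: Option 1 4, Option 2 7, Option 3 6, Option 6 8. Option 1 eliminated.
Round 4: Option 2 11, Option 3 6, Option 6 8. Option 3 eliminated.
Round 5: Option 2 17, Option 6 8. Option 2 has a majority (≥13).

Option 2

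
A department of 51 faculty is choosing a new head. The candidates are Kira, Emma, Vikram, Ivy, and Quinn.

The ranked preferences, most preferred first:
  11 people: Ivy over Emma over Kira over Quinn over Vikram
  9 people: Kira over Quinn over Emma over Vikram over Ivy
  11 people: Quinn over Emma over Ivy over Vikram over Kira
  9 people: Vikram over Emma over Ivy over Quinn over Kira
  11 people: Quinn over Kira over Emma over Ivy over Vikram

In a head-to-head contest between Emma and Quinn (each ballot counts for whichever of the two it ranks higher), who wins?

Emma is ranked above Quinn on 20 ballots; Quinn above Emma on 31.

Quinn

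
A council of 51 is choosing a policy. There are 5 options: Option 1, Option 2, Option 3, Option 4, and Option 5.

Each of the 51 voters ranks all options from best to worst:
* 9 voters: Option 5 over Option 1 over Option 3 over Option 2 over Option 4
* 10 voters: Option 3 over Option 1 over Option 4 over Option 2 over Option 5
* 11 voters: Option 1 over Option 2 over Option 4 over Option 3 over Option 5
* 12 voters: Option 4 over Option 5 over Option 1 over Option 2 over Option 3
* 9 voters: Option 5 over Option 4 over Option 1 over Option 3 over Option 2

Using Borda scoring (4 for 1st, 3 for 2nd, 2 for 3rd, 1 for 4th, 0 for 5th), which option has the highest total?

Option 1: 9×3 + 10×3 + 11×4 + 12×2 + 9×2 = 143
Option 2: 9×1 + 10×1 + 11×3 + 12×1 + 9×0 = 64
Option 3: 9×2 + 10×4 + 11×1 + 12×0 + 9×1 = 78
Option 4: 9×0 + 10×2 + 11×2 + 12×4 + 9×3 = 117
Option 5: 9×4 + 10×0 + 11×0 + 12×3 + 9×4 = 108

Option 1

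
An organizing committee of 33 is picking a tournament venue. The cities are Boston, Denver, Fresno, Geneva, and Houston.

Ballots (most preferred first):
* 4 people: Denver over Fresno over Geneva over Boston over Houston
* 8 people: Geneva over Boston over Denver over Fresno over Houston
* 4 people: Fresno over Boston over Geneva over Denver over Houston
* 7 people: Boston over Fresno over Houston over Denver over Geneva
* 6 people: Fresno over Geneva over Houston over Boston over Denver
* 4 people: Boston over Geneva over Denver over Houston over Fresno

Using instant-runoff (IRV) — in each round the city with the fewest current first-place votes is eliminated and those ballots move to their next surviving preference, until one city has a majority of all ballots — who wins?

Boston

Round 1: Boston 11, Denver 4, Fresno 10, Geneva 8, Houston 0. Houston eliminated.
Round 2: Boston 11, Denver 4, Fresno 10, Geneva 8. Denver eliminated.
Round 3: Boston 11, Fresno 14, Geneva 8. Geneva eliminated.
Round 4: Boston 19, Fresno 14. Boston has a majority (≥17).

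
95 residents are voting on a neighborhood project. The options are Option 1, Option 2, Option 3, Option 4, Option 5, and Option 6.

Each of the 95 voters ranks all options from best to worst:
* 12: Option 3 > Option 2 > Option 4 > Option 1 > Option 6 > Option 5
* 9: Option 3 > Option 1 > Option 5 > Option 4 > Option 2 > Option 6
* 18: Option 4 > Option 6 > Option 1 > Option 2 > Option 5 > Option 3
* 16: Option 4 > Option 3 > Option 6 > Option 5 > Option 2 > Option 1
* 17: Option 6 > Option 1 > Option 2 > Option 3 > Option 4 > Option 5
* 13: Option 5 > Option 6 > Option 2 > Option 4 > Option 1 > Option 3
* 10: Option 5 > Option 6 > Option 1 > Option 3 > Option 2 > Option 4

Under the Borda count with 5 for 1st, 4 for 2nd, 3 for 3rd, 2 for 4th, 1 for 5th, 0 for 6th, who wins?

Option 1: 12×2 + 9×4 + 18×3 + 16×0 + 17×4 + 13×1 + 10×3 = 225
Option 2: 12×4 + 9×1 + 18×2 + 16×1 + 17×3 + 13×3 + 10×1 = 209
Option 3: 12×5 + 9×5 + 18×0 + 16×4 + 17×2 + 13×0 + 10×2 = 223
Option 4: 12×3 + 9×2 + 18×5 + 16×5 + 17×1 + 13×2 + 10×0 = 267
Option 5: 12×0 + 9×3 + 18×1 + 16×2 + 17×0 + 13×5 + 10×5 = 192
Option 6: 12×1 + 9×0 + 18×4 + 16×3 + 17×5 + 13×4 + 10×4 = 309

Option 6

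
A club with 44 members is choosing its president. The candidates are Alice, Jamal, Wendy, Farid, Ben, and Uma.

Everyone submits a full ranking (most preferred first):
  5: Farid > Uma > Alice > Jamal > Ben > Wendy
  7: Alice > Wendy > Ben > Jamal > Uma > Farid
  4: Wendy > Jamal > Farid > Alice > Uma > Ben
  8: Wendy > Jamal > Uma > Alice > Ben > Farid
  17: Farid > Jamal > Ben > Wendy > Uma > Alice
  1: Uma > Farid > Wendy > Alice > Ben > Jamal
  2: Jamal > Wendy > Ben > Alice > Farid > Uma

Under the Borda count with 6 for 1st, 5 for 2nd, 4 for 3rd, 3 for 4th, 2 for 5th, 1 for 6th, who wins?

Jamal

Alice: 5×4 + 7×6 + 4×3 + 8×3 + 17×1 + 1×3 + 2×3 = 124
Jamal: 5×3 + 7×3 + 4×5 + 8×5 + 17×5 + 1×1 + 2×6 = 194
Wendy: 5×1 + 7×5 + 4×6 + 8×6 + 17×3 + 1×4 + 2×5 = 177
Farid: 5×6 + 7×1 + 4×4 + 8×1 + 17×6 + 1×5 + 2×2 = 172
Ben: 5×2 + 7×4 + 4×1 + 8×2 + 17×4 + 1×2 + 2×4 = 136
Uma: 5×5 + 7×2 + 4×2 + 8×4 + 17×2 + 1×6 + 2×1 = 121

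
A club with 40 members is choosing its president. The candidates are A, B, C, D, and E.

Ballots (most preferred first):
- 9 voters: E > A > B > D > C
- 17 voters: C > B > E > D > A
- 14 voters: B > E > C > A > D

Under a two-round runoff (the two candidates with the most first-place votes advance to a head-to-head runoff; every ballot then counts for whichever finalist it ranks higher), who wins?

B

Round 1 first-place votes: A 0, B 14, C 17, D 0, E 9. C and B advance.
Runoff: C is ranked above B on 17 ballots, B above C on 23.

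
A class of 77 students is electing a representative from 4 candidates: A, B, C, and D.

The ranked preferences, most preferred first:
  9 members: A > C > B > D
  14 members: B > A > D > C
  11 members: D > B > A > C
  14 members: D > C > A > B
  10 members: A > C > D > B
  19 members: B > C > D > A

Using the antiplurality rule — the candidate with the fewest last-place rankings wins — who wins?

D

Last-place votes: A 19, B 24, C 25, D 9.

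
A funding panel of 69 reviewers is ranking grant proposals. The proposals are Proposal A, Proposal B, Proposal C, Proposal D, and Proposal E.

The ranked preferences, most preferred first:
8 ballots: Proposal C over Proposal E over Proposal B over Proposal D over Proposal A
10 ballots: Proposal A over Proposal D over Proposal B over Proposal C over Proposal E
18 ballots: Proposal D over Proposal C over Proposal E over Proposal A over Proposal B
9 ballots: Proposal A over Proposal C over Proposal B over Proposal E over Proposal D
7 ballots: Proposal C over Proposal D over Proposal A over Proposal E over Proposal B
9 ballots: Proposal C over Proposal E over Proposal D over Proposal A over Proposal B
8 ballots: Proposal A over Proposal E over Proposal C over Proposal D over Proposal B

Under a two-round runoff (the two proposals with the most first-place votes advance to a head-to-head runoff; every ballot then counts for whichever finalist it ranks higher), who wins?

Round 1 first-place votes: Proposal A 27, Proposal B 0, Proposal C 24, Proposal D 18, Proposal E 0. Proposal A and Proposal C advance.
Runoff: Proposal A is ranked above Proposal C on 27 ballots, Proposal C above Proposal A on 42.

Proposal C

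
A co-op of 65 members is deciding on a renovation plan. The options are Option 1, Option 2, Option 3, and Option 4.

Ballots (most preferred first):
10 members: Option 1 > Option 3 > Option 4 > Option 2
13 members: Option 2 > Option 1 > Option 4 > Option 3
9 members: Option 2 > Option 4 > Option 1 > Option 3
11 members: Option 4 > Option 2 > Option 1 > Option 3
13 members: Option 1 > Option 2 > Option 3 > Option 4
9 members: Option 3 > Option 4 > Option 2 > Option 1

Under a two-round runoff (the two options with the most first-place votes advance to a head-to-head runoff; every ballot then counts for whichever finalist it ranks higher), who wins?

Round 1 first-place votes: Option 1 23, Option 2 22, Option 3 9, Option 4 11. Option 1 and Option 2 advance.
Runoff: Option 1 is ranked above Option 2 on 23 ballots, Option 2 above Option 1 on 42.

Option 2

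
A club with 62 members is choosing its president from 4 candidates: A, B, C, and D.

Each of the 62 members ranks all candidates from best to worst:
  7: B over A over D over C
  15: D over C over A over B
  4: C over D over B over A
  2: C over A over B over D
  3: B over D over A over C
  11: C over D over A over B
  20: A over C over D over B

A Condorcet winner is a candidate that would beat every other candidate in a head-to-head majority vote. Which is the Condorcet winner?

C

C vs A: 32–30
C vs B: 52–10
C vs D: 37–25
C beats every other candidate.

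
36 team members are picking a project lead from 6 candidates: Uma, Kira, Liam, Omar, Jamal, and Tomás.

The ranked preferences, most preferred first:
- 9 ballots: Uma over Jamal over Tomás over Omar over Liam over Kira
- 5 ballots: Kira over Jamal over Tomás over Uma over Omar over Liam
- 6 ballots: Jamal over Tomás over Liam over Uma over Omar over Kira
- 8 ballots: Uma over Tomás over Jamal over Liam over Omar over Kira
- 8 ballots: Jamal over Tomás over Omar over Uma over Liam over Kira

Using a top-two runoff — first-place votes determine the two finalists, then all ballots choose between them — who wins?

Jamal

Round 1 first-place votes: Uma 17, Kira 5, Liam 0, Omar 0, Jamal 14, Tomás 0. Uma and Jamal advance.
Runoff: Uma is ranked above Jamal on 17 ballots, Jamal above Uma on 19.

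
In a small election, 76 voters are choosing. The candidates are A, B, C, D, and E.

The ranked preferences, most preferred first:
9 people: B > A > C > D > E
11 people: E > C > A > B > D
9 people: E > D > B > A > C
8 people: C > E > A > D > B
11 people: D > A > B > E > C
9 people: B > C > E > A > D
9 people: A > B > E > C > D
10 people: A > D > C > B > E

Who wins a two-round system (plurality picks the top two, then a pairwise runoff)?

A

Round 1 first-place votes: A 19, B 18, C 8, D 11, E 20. E and A advance.
Runoff: E is ranked above A on 37 ballots, A above E on 39.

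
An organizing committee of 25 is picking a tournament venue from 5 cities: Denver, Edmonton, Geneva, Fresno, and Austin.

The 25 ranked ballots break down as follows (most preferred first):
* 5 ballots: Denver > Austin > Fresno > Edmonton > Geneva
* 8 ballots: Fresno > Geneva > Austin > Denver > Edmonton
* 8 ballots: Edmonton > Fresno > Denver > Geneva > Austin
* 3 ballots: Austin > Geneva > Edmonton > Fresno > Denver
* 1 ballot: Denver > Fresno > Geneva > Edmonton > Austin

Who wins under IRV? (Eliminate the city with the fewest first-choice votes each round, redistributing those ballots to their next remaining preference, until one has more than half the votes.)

Round 1: Denver 6, Edmonton 8, Geneva 0, Fresno 8, Austin 3. Geneva eliminated.
Round 2: Denver 6, Edmonton 8, Fresno 8, Austin 3. Austin eliminated.
Round 3: Denver 6, Edmonton 11, Fresno 8. Denver eliminated.
Round 4: Edmonton 11, Fresno 14. Fresno has a majority (≥13).

Fresno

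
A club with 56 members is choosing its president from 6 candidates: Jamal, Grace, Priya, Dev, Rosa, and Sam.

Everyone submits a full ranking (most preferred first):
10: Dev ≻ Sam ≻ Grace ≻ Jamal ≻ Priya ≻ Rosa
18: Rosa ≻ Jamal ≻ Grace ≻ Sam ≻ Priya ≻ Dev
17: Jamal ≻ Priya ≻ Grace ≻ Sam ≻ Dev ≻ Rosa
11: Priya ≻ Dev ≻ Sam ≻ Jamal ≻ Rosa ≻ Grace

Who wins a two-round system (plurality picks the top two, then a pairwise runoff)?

Round 1 first-place votes: Jamal 17, Grace 0, Priya 11, Dev 10, Rosa 18, Sam 0. Rosa and Jamal advance.
Runoff: Rosa is ranked above Jamal on 18 ballots, Jamal above Rosa on 38.

Jamal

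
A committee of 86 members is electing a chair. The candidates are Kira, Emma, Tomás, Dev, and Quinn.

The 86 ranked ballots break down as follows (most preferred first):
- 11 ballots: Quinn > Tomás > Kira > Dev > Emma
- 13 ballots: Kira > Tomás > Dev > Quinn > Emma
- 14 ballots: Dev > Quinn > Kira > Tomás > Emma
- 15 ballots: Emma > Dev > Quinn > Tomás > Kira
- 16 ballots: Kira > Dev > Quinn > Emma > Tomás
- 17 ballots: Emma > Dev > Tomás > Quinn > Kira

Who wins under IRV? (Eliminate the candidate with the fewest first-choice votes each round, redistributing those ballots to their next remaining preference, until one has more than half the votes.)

Kira

Round 1: Kira 29, Emma 32, Tomás 0, Dev 14, Quinn 11. Tomás eliminated.
Round 2: Kira 29, Emma 32, Dev 14, Quinn 11. Quinn eliminated.
Round 3: Kira 40, Emma 32, Dev 14. Dev eliminated.
Round 4: Kira 54, Emma 32. Kira has a majority (≥44).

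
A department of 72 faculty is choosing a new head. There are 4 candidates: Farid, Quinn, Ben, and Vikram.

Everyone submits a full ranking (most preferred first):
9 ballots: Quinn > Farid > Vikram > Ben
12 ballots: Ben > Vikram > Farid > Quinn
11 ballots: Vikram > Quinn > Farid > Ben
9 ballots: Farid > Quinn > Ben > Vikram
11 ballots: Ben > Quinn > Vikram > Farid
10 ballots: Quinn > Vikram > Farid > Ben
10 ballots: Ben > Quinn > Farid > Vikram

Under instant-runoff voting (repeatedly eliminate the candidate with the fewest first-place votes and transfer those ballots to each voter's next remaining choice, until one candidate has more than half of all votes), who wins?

Round 1: Farid 9, Quinn 19, Ben 33, Vikram 11. Farid eliminated.
Round 2: Quinn 28, Ben 33, Vikram 11. Vikram eliminated.
Round 3: Quinn 39, Ben 33. Quinn has a majority (≥37).

Quinn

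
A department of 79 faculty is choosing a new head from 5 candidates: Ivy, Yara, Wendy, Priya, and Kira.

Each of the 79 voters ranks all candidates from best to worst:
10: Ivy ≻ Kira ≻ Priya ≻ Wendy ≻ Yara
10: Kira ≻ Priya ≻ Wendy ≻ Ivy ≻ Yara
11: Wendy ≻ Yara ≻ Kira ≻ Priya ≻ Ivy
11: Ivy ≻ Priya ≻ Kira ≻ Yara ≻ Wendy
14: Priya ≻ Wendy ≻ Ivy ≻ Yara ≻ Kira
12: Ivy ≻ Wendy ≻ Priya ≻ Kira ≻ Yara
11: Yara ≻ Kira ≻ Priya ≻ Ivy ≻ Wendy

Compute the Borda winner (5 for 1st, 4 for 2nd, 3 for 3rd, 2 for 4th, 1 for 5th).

Priya

Ivy: 10×5 + 10×2 + 11×1 + 11×5 + 14×3 + 12×5 + 11×2 = 260
Yara: 10×1 + 10×1 + 11×4 + 11×2 + 14×2 + 12×1 + 11×5 = 181
Wendy: 10×2 + 10×3 + 11×5 + 11×1 + 14×4 + 12×4 + 11×1 = 231
Priya: 10×3 + 10×4 + 11×2 + 11×4 + 14×5 + 12×3 + 11×3 = 275
Kira: 10×4 + 10×5 + 11×3 + 11×3 + 14×1 + 12×2 + 11×4 = 238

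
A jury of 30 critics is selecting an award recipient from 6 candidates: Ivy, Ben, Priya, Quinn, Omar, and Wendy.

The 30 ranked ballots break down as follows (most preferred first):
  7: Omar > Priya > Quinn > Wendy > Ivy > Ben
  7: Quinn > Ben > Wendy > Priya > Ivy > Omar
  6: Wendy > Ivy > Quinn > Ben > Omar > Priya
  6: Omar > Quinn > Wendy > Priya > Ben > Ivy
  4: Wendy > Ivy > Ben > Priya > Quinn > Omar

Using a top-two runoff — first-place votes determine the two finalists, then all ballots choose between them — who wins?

Round 1 first-place votes: Ivy 0, Ben 0, Priya 0, Quinn 7, Omar 13, Wendy 10. Omar and Wendy advance.
Runoff: Omar is ranked above Wendy on 13 ballots, Wendy above Omar on 17.

Wendy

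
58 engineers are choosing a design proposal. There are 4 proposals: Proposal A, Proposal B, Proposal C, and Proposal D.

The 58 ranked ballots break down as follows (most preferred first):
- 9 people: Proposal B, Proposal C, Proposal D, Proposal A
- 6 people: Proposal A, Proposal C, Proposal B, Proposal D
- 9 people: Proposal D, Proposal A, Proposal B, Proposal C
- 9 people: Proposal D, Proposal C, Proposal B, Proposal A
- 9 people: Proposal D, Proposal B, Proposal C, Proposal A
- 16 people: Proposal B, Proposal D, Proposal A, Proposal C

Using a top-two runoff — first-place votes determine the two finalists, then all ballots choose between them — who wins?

Proposal B

Round 1 first-place votes: Proposal A 6, Proposal B 25, Proposal C 0, Proposal D 27. Proposal D and Proposal B advance.
Runoff: Proposal D is ranked above Proposal B on 27 ballots, Proposal B above Proposal D on 31.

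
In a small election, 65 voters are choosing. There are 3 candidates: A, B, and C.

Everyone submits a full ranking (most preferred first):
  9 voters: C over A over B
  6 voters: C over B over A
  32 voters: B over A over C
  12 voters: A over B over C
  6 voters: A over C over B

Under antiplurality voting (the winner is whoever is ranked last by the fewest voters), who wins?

Last-place votes: A 6, B 15, C 44.

A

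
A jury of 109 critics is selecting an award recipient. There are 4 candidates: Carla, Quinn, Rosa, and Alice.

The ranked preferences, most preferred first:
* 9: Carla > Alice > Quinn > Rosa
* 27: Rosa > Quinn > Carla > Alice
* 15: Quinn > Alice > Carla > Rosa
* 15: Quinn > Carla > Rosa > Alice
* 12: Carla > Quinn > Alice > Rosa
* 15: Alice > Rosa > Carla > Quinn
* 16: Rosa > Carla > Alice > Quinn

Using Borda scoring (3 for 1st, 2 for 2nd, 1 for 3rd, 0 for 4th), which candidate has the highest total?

Carla: 9×3 + 27×1 + 15×1 + 15×2 + 12×3 + 15×1 + 16×2 = 182
Quinn: 9×1 + 27×2 + 15×3 + 15×3 + 12×2 + 15×0 + 16×0 = 177
Rosa: 9×0 + 27×3 + 15×0 + 15×1 + 12×0 + 15×2 + 16×3 = 174
Alice: 9×2 + 27×0 + 15×2 + 15×0 + 12×1 + 15×3 + 16×1 = 121

Carla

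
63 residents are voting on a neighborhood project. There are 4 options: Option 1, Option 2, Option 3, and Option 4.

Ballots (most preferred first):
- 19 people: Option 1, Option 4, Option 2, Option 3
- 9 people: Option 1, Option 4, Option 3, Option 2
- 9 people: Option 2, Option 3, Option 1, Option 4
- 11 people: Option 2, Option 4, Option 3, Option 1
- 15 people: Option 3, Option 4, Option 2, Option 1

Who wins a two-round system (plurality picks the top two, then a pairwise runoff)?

Option 2

Round 1 first-place votes: Option 1 28, Option 2 20, Option 3 15, Option 4 0. Option 1 and Option 2 advance.
Runoff: Option 1 is ranked above Option 2 on 28 ballots, Option 2 above Option 1 on 35.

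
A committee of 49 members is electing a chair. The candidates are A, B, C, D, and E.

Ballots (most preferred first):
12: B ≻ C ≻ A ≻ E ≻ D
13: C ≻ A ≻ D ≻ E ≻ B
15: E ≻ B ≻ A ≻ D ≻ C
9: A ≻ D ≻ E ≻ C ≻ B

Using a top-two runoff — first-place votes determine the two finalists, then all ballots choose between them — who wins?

Round 1 first-place votes: A 9, B 12, C 13, D 0, E 15. E and C advance.
Runoff: E is ranked above C on 24 ballots, C above E on 25.

C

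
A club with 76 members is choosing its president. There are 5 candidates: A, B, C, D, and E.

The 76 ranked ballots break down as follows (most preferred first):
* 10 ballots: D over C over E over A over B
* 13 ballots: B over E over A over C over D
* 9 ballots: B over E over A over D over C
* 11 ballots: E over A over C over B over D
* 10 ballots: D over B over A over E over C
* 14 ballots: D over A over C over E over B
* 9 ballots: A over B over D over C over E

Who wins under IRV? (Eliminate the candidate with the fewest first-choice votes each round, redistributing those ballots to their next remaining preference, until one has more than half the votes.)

B

Round 1: A 9, B 22, C 0, D 34, E 11. C eliminated.
Round 2: A 9, B 22, D 34, E 11. A eliminated.
Round 3: B 31, D 34, E 11. E eliminated.
Round 4: B 42, D 34. B has a majority (≥39).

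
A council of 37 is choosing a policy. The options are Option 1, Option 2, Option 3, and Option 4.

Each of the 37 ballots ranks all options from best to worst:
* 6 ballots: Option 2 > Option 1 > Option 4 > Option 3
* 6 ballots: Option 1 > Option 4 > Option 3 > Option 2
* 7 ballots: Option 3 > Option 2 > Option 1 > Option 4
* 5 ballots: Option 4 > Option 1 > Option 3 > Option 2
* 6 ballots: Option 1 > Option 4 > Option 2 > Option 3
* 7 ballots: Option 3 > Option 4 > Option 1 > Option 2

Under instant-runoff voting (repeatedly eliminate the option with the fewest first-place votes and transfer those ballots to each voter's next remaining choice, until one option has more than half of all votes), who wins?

Round 1: Option 1 12, Option 2 6, Option 3 14, Option 4 5. Option 4 eliminated.
Round 2: Option 1 17, Option 2 6, Option 3 14. Option 2 eliminated.
Round 3: Option 1 23, Option 3 14. Option 1 has a majority (≥19).

Option 1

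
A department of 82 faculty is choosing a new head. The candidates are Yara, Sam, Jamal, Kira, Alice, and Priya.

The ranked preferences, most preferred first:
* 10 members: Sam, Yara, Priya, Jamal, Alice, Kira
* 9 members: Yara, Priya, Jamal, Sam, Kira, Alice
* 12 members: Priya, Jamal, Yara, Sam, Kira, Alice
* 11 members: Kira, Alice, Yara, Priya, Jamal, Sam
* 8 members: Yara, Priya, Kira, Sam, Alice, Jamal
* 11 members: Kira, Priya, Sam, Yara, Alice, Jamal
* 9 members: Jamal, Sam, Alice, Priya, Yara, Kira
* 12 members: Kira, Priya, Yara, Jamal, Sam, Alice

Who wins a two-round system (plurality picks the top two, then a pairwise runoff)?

Round 1 first-place votes: Yara 17, Sam 10, Jamal 9, Kira 34, Alice 0, Priya 12. Kira and Yara advance.
Runoff: Kira is ranked above Yara on 34 ballots, Yara above Kira on 48.

Yara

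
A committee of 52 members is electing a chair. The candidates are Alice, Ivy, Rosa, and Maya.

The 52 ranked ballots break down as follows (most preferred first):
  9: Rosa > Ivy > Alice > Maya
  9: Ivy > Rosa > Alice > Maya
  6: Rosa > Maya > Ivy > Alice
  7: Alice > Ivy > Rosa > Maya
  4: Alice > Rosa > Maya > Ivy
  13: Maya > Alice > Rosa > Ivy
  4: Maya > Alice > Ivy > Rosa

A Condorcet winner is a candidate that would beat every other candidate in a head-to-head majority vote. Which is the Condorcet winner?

Alice vs Ivy: 28–24
Alice vs Rosa: 28–24
Alice vs Maya: 29–23
Alice beats every other candidate.

Alice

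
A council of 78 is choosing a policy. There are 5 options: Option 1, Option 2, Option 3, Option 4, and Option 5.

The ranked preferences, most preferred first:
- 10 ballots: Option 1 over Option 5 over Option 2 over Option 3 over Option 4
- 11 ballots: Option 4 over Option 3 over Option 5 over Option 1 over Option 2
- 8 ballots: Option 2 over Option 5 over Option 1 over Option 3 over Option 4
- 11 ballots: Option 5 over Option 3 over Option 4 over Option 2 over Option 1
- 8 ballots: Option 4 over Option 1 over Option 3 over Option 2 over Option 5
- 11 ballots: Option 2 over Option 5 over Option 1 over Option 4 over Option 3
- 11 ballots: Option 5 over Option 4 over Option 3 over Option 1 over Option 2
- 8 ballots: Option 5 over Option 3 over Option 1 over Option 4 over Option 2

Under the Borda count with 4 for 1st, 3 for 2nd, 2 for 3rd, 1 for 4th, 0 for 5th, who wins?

Option 5

Option 1: 10×4 + 11×1 + 8×2 + 11×0 + 8×3 + 11×2 + 11×1 + 8×2 = 140
Option 2: 10×2 + 11×0 + 8×4 + 11×1 + 8×1 + 11×4 + 11×0 + 8×0 = 115
Option 3: 10×1 + 11×3 + 8×1 + 11×3 + 8×2 + 11×0 + 11×2 + 8×3 = 146
Option 4: 10×0 + 11×4 + 8×0 + 11×2 + 8×4 + 11×1 + 11×3 + 8×1 = 150
Option 5: 10×3 + 11×2 + 8×3 + 11×4 + 8×0 + 11×3 + 11×4 + 8×4 = 229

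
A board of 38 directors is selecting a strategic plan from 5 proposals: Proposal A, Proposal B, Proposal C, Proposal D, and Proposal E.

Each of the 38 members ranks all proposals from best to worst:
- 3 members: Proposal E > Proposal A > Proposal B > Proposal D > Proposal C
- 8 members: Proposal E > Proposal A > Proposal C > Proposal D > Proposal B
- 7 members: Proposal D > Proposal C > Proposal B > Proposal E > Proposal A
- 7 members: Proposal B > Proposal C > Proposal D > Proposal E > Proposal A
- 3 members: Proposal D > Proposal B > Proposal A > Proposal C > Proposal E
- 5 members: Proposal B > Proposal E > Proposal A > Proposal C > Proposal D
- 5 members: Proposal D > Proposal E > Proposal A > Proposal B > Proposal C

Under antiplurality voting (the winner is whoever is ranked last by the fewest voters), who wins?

Proposal E

Last-place votes: Proposal A 14, Proposal B 8, Proposal C 8, Proposal D 5, Proposal E 3.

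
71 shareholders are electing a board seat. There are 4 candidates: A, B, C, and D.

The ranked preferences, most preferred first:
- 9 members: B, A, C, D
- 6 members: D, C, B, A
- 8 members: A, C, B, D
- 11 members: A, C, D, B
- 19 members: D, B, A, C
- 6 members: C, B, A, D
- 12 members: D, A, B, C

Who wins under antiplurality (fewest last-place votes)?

Last-place votes: A 6, B 11, C 31, D 23.

A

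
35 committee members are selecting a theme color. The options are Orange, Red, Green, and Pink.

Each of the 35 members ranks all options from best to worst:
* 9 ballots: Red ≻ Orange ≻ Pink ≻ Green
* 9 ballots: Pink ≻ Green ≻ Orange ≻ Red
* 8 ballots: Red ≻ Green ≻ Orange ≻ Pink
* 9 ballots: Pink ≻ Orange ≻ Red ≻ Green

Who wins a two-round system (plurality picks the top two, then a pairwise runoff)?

Pink

Round 1 first-place votes: Orange 0, Red 17, Green 0, Pink 18. Pink and Red advance.
Runoff: Pink is ranked above Red on 18 ballots, Red above Pink on 17.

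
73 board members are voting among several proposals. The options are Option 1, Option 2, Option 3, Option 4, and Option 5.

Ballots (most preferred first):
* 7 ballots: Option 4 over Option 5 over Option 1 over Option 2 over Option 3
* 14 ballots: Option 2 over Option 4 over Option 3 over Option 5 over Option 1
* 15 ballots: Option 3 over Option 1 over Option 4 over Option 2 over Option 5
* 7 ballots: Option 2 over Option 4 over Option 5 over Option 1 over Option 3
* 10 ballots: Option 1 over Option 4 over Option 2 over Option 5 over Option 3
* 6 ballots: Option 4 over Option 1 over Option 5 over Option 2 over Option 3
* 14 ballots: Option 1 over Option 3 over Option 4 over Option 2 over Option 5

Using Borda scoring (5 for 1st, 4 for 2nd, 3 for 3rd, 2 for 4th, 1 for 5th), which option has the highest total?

Option 4

Option 1: 7×3 + 14×1 + 15×4 + 7×2 + 10×5 + 6×4 + 14×5 = 253
Option 2: 7×2 + 14×5 + 15×2 + 7×5 + 10×3 + 6×2 + 14×2 = 219
Option 3: 7×1 + 14×3 + 15×5 + 7×1 + 10×1 + 6×1 + 14×4 = 203
Option 4: 7×5 + 14×4 + 15×3 + 7×4 + 10×4 + 6×5 + 14×3 = 276
Option 5: 7×4 + 14×2 + 15×1 + 7×3 + 10×2 + 6×3 + 14×1 = 144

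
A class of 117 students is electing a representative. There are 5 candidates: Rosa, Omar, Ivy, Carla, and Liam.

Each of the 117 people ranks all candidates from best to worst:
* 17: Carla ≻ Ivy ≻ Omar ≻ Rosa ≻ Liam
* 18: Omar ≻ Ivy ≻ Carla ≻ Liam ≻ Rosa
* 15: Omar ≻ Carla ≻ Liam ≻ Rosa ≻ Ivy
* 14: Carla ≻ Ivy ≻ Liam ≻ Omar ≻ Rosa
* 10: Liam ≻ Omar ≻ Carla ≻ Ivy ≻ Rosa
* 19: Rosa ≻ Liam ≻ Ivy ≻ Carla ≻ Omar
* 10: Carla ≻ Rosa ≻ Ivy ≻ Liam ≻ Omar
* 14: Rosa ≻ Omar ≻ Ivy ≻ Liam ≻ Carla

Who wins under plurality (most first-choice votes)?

Carla

First-place votes: Rosa 33, Omar 33, Ivy 0, Carla 41, Liam 10.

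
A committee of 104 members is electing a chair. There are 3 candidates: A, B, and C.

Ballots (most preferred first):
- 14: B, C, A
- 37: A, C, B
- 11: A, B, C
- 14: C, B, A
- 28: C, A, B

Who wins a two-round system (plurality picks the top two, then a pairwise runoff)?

Round 1 first-place votes: A 48, B 14, C 42. A and C advance.
Runoff: A is ranked above C on 48 ballots, C above A on 56.

C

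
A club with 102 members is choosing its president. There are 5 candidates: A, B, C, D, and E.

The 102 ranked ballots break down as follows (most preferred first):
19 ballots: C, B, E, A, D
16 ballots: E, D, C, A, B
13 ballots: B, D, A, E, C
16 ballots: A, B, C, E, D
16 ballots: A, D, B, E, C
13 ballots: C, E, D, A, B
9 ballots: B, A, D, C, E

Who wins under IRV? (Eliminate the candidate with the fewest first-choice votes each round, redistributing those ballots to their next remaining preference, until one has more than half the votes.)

Round 1: A 32, B 22, C 32, D 0, E 16. D eliminated.
Round 2: A 32, B 22, C 32, E 16. E eliminated.
Round 3: A 32, B 22, C 48. B eliminated.
Round 4: A 54, C 48. A has a majority (≥52).

A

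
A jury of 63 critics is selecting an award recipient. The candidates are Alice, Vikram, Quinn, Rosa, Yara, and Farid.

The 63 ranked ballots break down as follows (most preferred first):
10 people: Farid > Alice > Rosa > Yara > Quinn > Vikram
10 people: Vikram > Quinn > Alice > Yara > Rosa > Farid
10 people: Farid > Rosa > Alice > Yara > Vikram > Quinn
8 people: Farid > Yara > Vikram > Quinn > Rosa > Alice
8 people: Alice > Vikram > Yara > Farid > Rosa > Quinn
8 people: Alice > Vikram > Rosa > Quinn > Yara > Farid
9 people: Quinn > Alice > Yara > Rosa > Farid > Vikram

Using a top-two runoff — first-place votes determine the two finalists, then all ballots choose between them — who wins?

Round 1 first-place votes: Alice 16, Vikram 10, Quinn 9, Rosa 0, Yara 0, Farid 28. Farid and Alice advance.
Runoff: Farid is ranked above Alice on 28 ballots, Alice above Farid on 35.

Alice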